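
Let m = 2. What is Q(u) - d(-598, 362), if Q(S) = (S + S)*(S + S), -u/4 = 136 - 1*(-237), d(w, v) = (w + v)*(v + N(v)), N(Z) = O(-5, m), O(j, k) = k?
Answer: 8990160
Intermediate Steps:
N(Z) = 2
d(w, v) = (2 + v)*(v + w) (d(w, v) = (w + v)*(v + 2) = (v + w)*(2 + v) = (2 + v)*(v + w))
u = -1492 (u = -4*(136 - 1*(-237)) = -4*(136 + 237) = -4*373 = -1492)
Q(S) = 4*S**2 (Q(S) = (2*S)*(2*S) = 4*S**2)
Q(u) - d(-598, 362) = 4*(-1492)**2 - (362**2 + 2*362 + 2*(-598) + 362*(-598)) = 4*2226064 - (131044 + 724 - 1196 - 216476) = 8904256 - 1*(-85904) = 8904256 + 85904 = 8990160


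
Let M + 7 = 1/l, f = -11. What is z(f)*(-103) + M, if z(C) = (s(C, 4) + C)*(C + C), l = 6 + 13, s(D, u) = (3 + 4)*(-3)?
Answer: -1377860/19 ≈ -72519.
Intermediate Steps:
s(D, u) = -21 (s(D, u) = 7*(-3) = -21)
l = 19
z(C) = 2*C*(-21 + C) (z(C) = (-21 + C)*(C + C) = (-21 + C)*(2*C) = 2*C*(-21 + C))
M = -132/19 (M = -7 + 1/19 = -132/19 ≈ -6.9474)
z(f)*(-103) + M = (2*(-11)*(-21 - 11))*(-103) - 132/19 = (2*(-11)*(-32))*(-103) - 132/19 = 704*(-103) - 132/19 = -72512 - 132/19 = -1377860/19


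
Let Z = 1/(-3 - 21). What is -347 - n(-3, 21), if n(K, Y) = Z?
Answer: -8327/24 ≈ -346.96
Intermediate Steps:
Z = -1/24 (Z = 1/(-24) = -1/24 ≈ -0.041667)
n(K, Y) = -1/24
-347 - n(-3, 21) = -347 - 1*(-1/24) = -347 + 1/24 = -8327/24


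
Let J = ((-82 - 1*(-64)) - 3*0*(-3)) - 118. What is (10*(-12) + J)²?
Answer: 65536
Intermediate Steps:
J = -136 (J = ((-82 + 64) + 0*(-3)) - 118 = (-18 + 0) - 118 = -18 - 118 = -136)
(10*(-12) + J)² = (10*(-12) - 136)² = (-120 - 136)² = (-256)² = 65536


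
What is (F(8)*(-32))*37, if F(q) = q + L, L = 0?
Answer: -9472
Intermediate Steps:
F(q) = q (F(q) = q + 0 = q)
(F(8)*(-32))*37 = (8*(-32))*37 = -256*37 = -9472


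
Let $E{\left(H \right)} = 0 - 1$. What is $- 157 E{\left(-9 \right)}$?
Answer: $157$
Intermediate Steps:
$E{\left(H \right)} = -1$
$- 157 E{\left(-9 \right)} = \left(-157\right) \left(-1\right) = 157$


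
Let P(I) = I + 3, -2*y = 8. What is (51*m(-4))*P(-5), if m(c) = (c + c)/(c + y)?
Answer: -102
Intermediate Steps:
y = -4 (y = -1/2*8 = -4)
P(I) = 3 + I
m(c) = 2*c/(-4 + c) (m(c) = (c + c)/(c - 4) = (2*c)/(-4 + c) = 2*c/(-4 + c))
(51*m(-4))*P(-5) = (51*(2*(-4)/(-4 - 4)))*(3 - 5) = (51*(2*(-4)/(-8)))*(-2) = (51*(2*(-4)*(-1/8)))*(-2) = (51*1)*(-2) = 51*(-2) = -102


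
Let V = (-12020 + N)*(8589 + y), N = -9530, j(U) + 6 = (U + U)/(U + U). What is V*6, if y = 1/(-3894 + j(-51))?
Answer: -4330064343000/3899 ≈ -1.1106e+9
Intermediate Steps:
j(U) = -5 (j(U) = -6 + (U + U)/(U + U) = -6 + (2*U)/((2*U)) = -6 + (2*U)*(1/(2*U)) = -6 + 1 = -5)
y = -1/3899 (y = 1/(-3894 - 5) = 1/(-3899) = -1/3899 ≈ -0.00025648)
V = -721677390500/3899 (V = (-12020 - 9530)*(8589 - 1/3899) = -21550*33488510/3899 = -721677390500/3899 ≈ -1.8509e+8)
V*6 = -721677390500/3899*6 = -4330064343000/3899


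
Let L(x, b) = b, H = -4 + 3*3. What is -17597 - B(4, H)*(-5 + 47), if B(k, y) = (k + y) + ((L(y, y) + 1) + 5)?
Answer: -18437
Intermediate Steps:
H = 5 (H = -4 + 9 = 5)
B(k, y) = 6 + k + 2*y (B(k, y) = (k + y) + ((y + 1) + 5) = (k + y) + ((1 + y) + 5) = (k + y) + (6 + y) = 6 + k + 2*y)
-17597 - B(4, H)*(-5 + 47) = -17597 - (6 + 4 + 2*5)*(-5 + 47) = -17597 - (6 + 4 + 10)*42 = -17597 - 20*42 = -17597 - 1*840 = -17597 - 840 = -18437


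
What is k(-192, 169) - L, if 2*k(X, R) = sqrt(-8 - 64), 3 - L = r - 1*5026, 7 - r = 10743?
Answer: -15765 + 3*I*sqrt(2) ≈ -15765.0 + 4.2426*I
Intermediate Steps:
r = -10736 (r = 7 - 1*10743 = 7 - 10743 = -10736)
L = 15765 (L = 3 - (-10736 - 1*5026) = 3 - (-10736 - 5026) = 3 - 1*(-15762) = 3 + 15762 = 15765)
k(X, R) = 3*I*sqrt(2) (k(X, R) = sqrt(-8 - 64)/2 = sqrt(-72)/2 = (6*I*sqrt(2))/2 = 3*I*sqrt(2))
k(-192, 169) - L = 3*I*sqrt(2) - 1*15765 = 3*I*sqrt(2) - 15765 = -15765 + 3*I*sqrt(2)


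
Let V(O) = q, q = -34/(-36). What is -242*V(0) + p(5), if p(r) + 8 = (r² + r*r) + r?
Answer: -1634/9 ≈ -181.56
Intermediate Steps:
q = 17/18 (q = -34*(-1/36) = 17/18 ≈ 0.94444)
V(O) = 17/18
p(r) = -8 + r + 2*r² (p(r) = -8 + ((r² + r*r) + r) = -8 + ((r² + r²) + r) = -8 + (2*r² + r) = -8 + (r + 2*r²) = -8 + r + 2*r²)
-242*V(0) + p(5) = -242*17/18 + (-8 + 5 + 2*5²) = -2057/9 + (-8 + 5 + 2*25) = -2057/9 + (-8 + 5 + 50) = -2057/9 + 47 = -1634/9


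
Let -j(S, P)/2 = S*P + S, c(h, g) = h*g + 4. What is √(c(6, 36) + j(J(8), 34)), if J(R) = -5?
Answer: √570 ≈ 23.875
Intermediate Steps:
c(h, g) = 4 + g*h (c(h, g) = g*h + 4 = 4 + g*h)
j(S, P) = -2*S - 2*P*S (j(S, P) = -2*(S*P + S) = -2*(P*S + S) = -2*(S + P*S) = -2*S - 2*P*S)
√(c(6, 36) + j(J(8), 34)) = √((4 + 36*6) - 2*(-5)*(1 + 34)) = √((4 + 216) - 2*(-5)*35) = √(220 + 350) = √570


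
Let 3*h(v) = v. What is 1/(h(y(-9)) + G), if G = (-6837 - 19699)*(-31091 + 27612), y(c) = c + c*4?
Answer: 1/92318729 ≈ 1.0832e-8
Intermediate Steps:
y(c) = 5*c (y(c) = c + 4*c = 5*c)
h(v) = v/3
G = 92318744 (G = -26536*(-3479) = 92318744)
1/(h(y(-9)) + G) = 1/((5*(-9))/3 + 92318744) = 1/((⅓)*(-45) + 92318744) = 1/(-15 + 92318744) = 1/92318729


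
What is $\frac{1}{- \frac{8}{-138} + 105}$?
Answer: $\frac{69}{7249} \approx 0.0095185$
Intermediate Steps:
$\frac{1}{- \frac{8}{-138} + 105} = \frac{1}{\left(-8\right) \left(- \frac{1}{138}\right) + 105} = \frac{1}{\frac{4}{69} + 105} = \frac{1}{\frac{7249}{69}} = \frac{69}{7249}$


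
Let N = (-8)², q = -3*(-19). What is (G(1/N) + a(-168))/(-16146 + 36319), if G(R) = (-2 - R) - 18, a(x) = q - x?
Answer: 13119/1291072 ≈ 0.010161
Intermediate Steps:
q = 57
N = 64
a(x) = 57 - x
G(R) = -20 - R
(G(1/N) + a(-168))/(-16146 + 36319) = ((-20 - 1/64) + (57 - 1*(-168)))/(-16146 + 36319) = ((-20 - 1*1/64) + (57 + 168))/20173 = ((-20 - 1/64) + 225)*(1/20173) = (-1281/64 + 225)*(1/20173) = (13119/64)*(1/20173) = 13119/1291072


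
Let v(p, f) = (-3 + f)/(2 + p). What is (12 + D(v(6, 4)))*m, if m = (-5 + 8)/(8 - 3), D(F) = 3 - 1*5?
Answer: 6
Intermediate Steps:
v(p, f) = (-3 + f)/(2 + p)
D(F) = -2 (D(F) = 3 - 5 = -2)
m = ⅗ (m = 3/5 = 3*(⅕) = ⅗ ≈ 0.60000)
(12 + D(v(6, 4)))*m = (12 - 2)*(⅗) = 10*(⅗) = 6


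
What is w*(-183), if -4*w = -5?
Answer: -915/4 ≈ -228.75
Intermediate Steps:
w = 5/4 (w = -¼*(-5) = 5/4 ≈ 1.2500)
w*(-183) = (5/4)*(-183) = -915/4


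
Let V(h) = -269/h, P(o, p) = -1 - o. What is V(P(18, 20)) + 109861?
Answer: 2087628/19 ≈ 1.0988e+5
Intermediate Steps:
V(P(18, 20)) + 109861 = -269/(-1 - 1*18) + 109861 = -269/(-1 - 18) + 109861 = -269/(-19) + 109861 = -269*(-1/19) + 109861 = 269/19 + 109861 = 2087628/19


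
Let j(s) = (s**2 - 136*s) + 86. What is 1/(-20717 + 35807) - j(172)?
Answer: -94735019/15090 ≈ -6278.0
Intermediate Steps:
j(s) = 86 + s**2 - 136*s
1/(-20717 + 35807) - j(172) = 1/(-20717 + 35807) - (86 + 172**2 - 136*172) = 1/15090 - (86 + 29584 - 23392) = 1/15090 - 1*6278 = 1/15090 - 6278 = -94735019/15090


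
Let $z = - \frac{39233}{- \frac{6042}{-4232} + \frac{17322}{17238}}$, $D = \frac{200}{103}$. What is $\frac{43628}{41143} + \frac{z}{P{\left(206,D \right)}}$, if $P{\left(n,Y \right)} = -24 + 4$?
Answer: $\frac{2456458756394123}{3042159705875} \approx 807.47$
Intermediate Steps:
$D = \frac{200}{103}$ ($D = 200 \cdot \frac{1}{103} = \frac{200}{103} \approx 1.9417$)
$z = - \frac{238507921444}{14788225}$ ($z = - \frac{39233}{\left(-6042\right) \left(- \frac{1}{4232}\right) + 17322 \cdot \frac{1}{17238}} = - \frac{39233}{\frac{3021}{2116} + \frac{2887}{2873}} = - \frac{39233}{\frac{14788225}{6079268}} = \left(-39233\right) \frac{6079268}{14788225} = - \frac{238507921444}{14788225} \approx -16128.0$)
$P{\left(n,Y \right)} = -20$
$\frac{43628}{41143} + \frac{z}{P{\left(206,D \right)}} = \frac{43628}{41143} - \frac{238507921444}{14788225 \left(-20\right)} = 43628 \cdot \frac{1}{41143} - - \frac{59626980361}{73941125} = \frac{43628}{41143} + \frac{59626980361}{73941125} = \frac{2456458756394123}{3042159705875}$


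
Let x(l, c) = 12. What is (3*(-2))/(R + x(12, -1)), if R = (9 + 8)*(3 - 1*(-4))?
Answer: -6/131 ≈ -0.045802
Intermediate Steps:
R = 119 (R = 17*(3 + 4) = 17*7 = 119)
(3*(-2))/(R + x(12, -1)) = (3*(-2))/(119 + 12) = -6/131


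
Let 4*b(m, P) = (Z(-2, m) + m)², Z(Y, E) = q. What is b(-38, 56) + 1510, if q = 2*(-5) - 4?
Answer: 2186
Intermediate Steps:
q = -14 (q = -10 - 4 = -14)
Z(Y, E) = -14
b(m, P) = (-14 + m)²/4
b(-38, 56) + 1510 = (-14 - 38)²/4 + 1510 = (¼)*(-52)² + 1510 = (¼)*2704 + 1510 = 676 + 1510 = 2186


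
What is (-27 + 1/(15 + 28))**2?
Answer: 1345600/1849 ≈ 727.75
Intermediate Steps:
(-27 + 1/(15 + 28))**2 = (-27 + 1/43)**2 = (-1160/43)**2 = 1345600/1849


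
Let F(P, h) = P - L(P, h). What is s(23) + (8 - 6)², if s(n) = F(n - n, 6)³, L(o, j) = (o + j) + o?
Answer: -212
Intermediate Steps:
L(o, j) = j + 2*o (L(o, j) = (j + o) + o = j + 2*o)
F(P, h) = -P - h (F(P, h) = P - (h + 2*P) = P + (-h - 2*P) = -P - h)
s(n) = -216 (s(n) = (-(n - n) - 1*6)³ = (-1*0 - 6)³ = (0 - 6)³ = (-6)³ = -216)
s(23) + (8 - 6)² = -216 + (8 - 6)² = -216 + 2² = -216 + 4 = -212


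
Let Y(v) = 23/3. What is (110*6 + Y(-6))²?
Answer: 4012009/9 ≈ 4.4578e+5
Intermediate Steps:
Y(v) = 23/3 (Y(v) = 23*(⅓) = 23/3)
(110*6 + Y(-6))² = (110*6 + 23/3)² = (660 + 23/3)² = (2003/3)² = 4012009/9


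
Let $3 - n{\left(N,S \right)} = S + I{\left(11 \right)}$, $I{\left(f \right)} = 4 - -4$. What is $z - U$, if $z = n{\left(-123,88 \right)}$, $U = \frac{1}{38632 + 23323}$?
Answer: $- \frac{5761816}{61955} \approx -93.0$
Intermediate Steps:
$I{\left(f \right)} = 8$ ($I{\left(f \right)} = 4 + 4 = 8$)
$U = \frac{1}{61955} \approx 1.6141 \cdot 10^{-5}$
$n{\left(N,S \right)} = -5 - S$ ($n{\left(N,S \right)} = 3 - \left(S + 8\right) = 3 - \left(8 + S\right) = -5 - S$)
$z = -93$ ($z = -5 - 88 = -93$)
$z - U = -93 - \frac{1}{61955} = - \frac{5761816}{61955}$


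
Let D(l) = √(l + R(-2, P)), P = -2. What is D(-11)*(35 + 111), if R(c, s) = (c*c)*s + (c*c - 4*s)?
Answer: 146*I*√7 ≈ 386.28*I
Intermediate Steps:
R(c, s) = c² - 4*s + s*c² (R(c, s) = c²*s + (c² - 4*s) = s*c² + (c² - 4*s) = c² - 4*s + s*c²)
D(l) = √(4 + l) (D(l) = √(l + ((-2)² - 4*(-2) - 2*(-2)²)) = √(l + (4 + 8 - 2*4)) = √(l + (4 + 8 - 8)) = √(l + 4) = √(4 + l))
D(-11)*(35 + 111) = √(4 - 11)*(35 + 111) = √(-7)*146 = (I*√7)*146 = 146*I*√7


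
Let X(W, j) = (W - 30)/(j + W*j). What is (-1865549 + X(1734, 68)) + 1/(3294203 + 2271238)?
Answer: -306234869931847594/164152682295 ≈ -1.8655e+6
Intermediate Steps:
X(W, j) = (-30 + W)/(j + W*j)
(-1865549 + X(1734, 68)) + 1/(3294203 + 2271238) = (-1865549 + (-30 + 1734)/(68*(1 + 1734))) + 1/(3294203 + 2271238) = (-1865549 + (1/68)*1704/1735) + 1/5565441 = (-1865549 + (1/68)*(1/1735)*1704) + 1/5565441 = (-1865549 + 426/29495) + 1/5565441 = -55024367329/29495 + 1/5565441 = -306234869931847594/164152682295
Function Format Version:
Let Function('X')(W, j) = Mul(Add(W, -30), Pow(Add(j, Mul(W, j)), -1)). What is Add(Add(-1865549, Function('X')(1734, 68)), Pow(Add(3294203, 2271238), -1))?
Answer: Rational(-306234869931847594, 164152682295) ≈ -1.8655e+6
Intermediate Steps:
Function('X')(W, j) = Mul(Pow(Add(j, Mul(W, j)), -1), Add(-30, W)) (Function('X')(W, j) = Mul(Add(-30, W), Pow(Add(j, Mul(W, j)), -1)) = Mul(Pow(Add(j, Mul(W, j)), -1), Add(-30, W)))
Add(Add(-1865549, Function('X')(1734, 68)), Pow(Add(3294203, 2271238), -1)) = Add(Add(-1865549, Mul(Pow(68, -1), Pow(Add(1, 1734), -1), Add(-30, 1734))), Pow(Add(3294203, 2271238), -1)) = Add(Add(-1865549, Mul(Rational(1, 68), Pow(1735, -1), 1704)), Pow(5565441, -1)) = Add(Add(-1865549, Mul(Rational(1, 68), Rational(1, 1735), 1704)), Rational(1, 5565441)) = Add(Add(-1865549, Rational(426, 29495)), Rational(1, 5565441)) = Add(Rational(-55024367329, 29495), Rational(1, 5565441)) = Rational(-306234869931847594, 164152682295)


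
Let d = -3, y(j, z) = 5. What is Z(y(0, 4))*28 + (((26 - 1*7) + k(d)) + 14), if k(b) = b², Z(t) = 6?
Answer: 210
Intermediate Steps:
Z(y(0, 4))*28 + (((26 - 1*7) + k(d)) + 14) = 6*28 + (((26 - 1*7) + (-3)²) + 14) = 168 + (((26 - 7) + 9) + 14) = 168 + ((19 + 9) + 14) = 168 + (28 + 14) = 168 + 42 = 210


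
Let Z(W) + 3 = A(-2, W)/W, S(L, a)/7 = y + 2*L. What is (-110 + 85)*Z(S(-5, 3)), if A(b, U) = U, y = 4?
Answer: 50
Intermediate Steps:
S(L, a) = 28 + 14*L (S(L, a) = 7*(4 + 2*L) = 28 + 14*L)
Z(W) = -2 (Z(W) = -3 + W/W = -3 + 1 = -2)
(-110 + 85)*Z(S(-5, 3)) = (-110 + 85)*(-2) = -25*(-2) = 50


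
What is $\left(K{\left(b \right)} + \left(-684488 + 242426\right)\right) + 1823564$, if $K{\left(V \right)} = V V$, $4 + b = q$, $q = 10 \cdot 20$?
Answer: $1419918$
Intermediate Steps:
$q = 200$
$b = 196$ ($b = -4 + 200 = 196$)
$K{\left(V \right)} = V^{2}$
$\left(K{\left(b \right)} + \left(-684488 + 242426\right)\right) + 1823564 = \left(196^{2} + \left(-684488 + 242426\right)\right) + 1823564 = \left(38416 - 442062\right) + 1823564 = -403646 + 1823564 = 1419918$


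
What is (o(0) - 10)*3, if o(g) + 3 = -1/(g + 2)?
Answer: -81/2 ≈ -40.500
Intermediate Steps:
o(g) = -3 - 1/(2 + g) (o(g) = -3 - 1/(g + 2) = -3 - 1/(2 + g))
(o(0) - 10)*3 = ((-7 - 3*0)/(2 + 0) - 10)*3 = ((-7 + 0)/2 - 10)*3 = ((½)*(-7) - 10)*3 = (-7/2 - 10)*3 = -27/2*3 = -81/2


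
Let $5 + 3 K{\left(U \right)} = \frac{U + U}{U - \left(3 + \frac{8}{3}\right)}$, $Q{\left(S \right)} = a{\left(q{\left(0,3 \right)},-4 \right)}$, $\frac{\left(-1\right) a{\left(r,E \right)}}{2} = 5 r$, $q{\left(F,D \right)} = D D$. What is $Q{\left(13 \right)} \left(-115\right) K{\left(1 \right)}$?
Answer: $- \frac{131100}{7} \approx -18729.0$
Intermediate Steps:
$q{\left(F,D \right)} = D^{2}$
$a{\left(r,E \right)} = - 10 r$ ($a{\left(r,E \right)} = - 2 \cdot 5 r = - 10 r$)
$Q{\left(S \right)} = -90$ ($Q{\left(S \right)} = - 10 \cdot 3^{2} = \left(-10\right) 9 = -90$)
$K{\left(U \right)} = - \frac{5}{3} + \frac{2 U}{3 \left(- \frac{17}{3} + U\right)}$ ($K{\left(U \right)} = - \frac{5}{3} + \frac{\left(U + U\right) \frac{1}{U - \left(3 + \frac{8}{3}\right)}}{3} = - \frac{5}{3} + \frac{2 U \frac{1}{U - \left(3 + 8 \cdot \frac{1}{3}\right)}}{3} = - \frac{5}{3} + \frac{2 U \frac{1}{U - \frac{17}{3}}}{3} = - \frac{5}{3} + \frac{2 U \frac{1}{- \frac{17}{3} + U}}{3} = - \frac{5}{3} + \frac{2 U}{3 \left(- \frac{17}{3} + U\right)}$)
$Q{\left(13 \right)} \left(-115\right) K{\left(1 \right)} = \left(-90\right) \left(-115\right) \frac{85 - 9}{3 \left(-17 + 3 \cdot 1\right)} = 10350 \frac{85 - 9}{3 \left(-17 + 3\right)} = 10350 \cdot \frac{1}{3} \frac{1}{-14} \cdot 76 = 10350 \cdot \frac{1}{3} \left(- \frac{1}{14}\right) 76 = 10350 \left(- \frac{38}{21}\right) = - \frac{131100}{7}$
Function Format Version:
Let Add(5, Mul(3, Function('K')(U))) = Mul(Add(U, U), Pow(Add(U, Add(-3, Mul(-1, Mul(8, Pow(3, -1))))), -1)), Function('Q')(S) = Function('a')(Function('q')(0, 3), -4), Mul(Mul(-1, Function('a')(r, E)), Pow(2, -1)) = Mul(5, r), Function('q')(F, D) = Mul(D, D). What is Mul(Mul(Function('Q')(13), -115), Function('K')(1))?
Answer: Rational(-131100, 7) ≈ -18729.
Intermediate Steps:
Function('q')(F, D) = Pow(D, 2)
Function('a')(r, E) = Mul(-10, r) (Function('a')(r, E) = Mul(-2, Mul(5, r)) = Mul(-10, r))
Function('Q')(S) = -90 (Function('Q')(S) = Mul(-10, Pow(3, 2)) = Mul(-10, 9) = -90)
Function('K')(U) = Add(Rational(-5, 3), Mul(Rational(2, 3), U, Pow(Add(Rational(-17, 3), U), -1))) (Function('K')(U) = Add(Rational(-5, 3), Mul(Rational(1, 3), Mul(Add(U, U), Pow(Add(U, Add(-3, Mul(-1, Mul(8, Pow(3, -1))))), -1)))) = Add(Rational(-5, 3), Mul(Rational(1, 3), Mul(Mul(2, U), Pow(Add(U, Add(-3, Mul(-1, Mul(8, Rational(1, 3))))), -1)))) = Add(Rational(-5, 3), Mul(Rational(1, 3), Mul(Mul(2, U), Pow(Add(U, Add(-3, Mul(-1, Rational(8, 3)))), -1)))) = Add(Rational(-5, 3), Mul(Rational(1, 3), Mul(Mul(2, U), Pow(Add(U, Add(-3, Rational(-8, 3))), -1)))) = Add(Rational(-5, 3), Mul(Rational(1, 3), Mul(Mul(2, U), Pow(Add(U, Rational(-17, 3)), -1)))) = Add(Rational(-5, 3), Mul(Rational(1, 3), Mul(Mul(2, U), Pow(Add(Rational(-17, 3), U), -1)))) = Add(Rational(-5, 3), Mul(Rational(1, 3), Mul(2, U, Pow(Add(Rational(-17, 3), U), -1)))) = Add(Rational(-5, 3), Mul(Rational(2, 3), U, Pow(Add(Rational(-17, 3), U), -1))))
Mul(Mul(Function('Q')(13), -115), Function('K')(1)) = Mul(Mul(-90, -115), Mul(Rational(1, 3), Pow(Add(-17, Mul(3, 1)), -1), Add(85, Mul(-9, 1)))) = Mul(10350, Mul(Rational(1, 3), Pow(Add(-17, 3), -1), Add(85, -9))) = Mul(10350, Mul(Rational(1, 3), Pow(-14, -1), 76)) = Mul(10350, Mul(Rational(1, 3), Rational(-1, 14), 76)) = Mul(10350, Rational(-38, 21)) = Rational(-131100, 7)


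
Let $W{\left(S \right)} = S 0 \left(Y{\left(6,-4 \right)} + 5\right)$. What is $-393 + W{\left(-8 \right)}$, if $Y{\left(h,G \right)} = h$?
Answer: $-393$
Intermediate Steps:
$W{\left(S \right)} = 0$ ($W{\left(S \right)} = S 0 \left(6 + 5\right) = 0 \cdot 11 = 0$)
$-393 + W{\left(-8 \right)} = -393 + 0 = -393$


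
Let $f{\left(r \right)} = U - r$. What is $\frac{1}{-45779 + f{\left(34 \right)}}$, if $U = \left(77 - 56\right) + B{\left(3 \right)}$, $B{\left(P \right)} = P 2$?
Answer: $- \frac{1}{45786} \approx -2.1841 \cdot 10^{-5}$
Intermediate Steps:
$B{\left(P \right)} = 2 P$
$U = 27$ ($U = \left(77 - 56\right) + 2 \cdot 3 = 21 + 6 = 27$)
$f{\left(r \right)} = 27 - r$
$\frac{1}{-45779 + f{\left(34 \right)}} = \frac{1}{-45779 + \left(27 - 34\right)} = \frac{1}{-45779 - 7} = \frac{1}{-45786} = - \frac{1}{45786}$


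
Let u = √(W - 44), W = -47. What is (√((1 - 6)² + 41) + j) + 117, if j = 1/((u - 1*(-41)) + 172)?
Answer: 5319033/45460 + √66 - I*√91/45460 ≈ 125.13 - 0.00020984*I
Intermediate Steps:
u = I*√91 (u = √(-47 - 44) = √(-91) = I*√91 ≈ 9.5394*I)
j = 1/(213 + I*√91) (j = 1/((I*√91 - 1*(-41)) + 172) = 1/((I*√91 + 41) + 172) = 1/((41 + I*√91) + 172) = 1/(213 + I*√91) ≈ 0.0046854 - 0.00020984*I)
(√((1 - 6)² + 41) + j) + 117 = (√((1 - 6)² + 41) + (213/45460 - I*√91/45460)) + 117 = (√((-5)² + 41) + (213/45460 - I*√91/45460)) + 117 = (√(25 + 41) + (213/45460 - I*√91/45460)) + 117 = (√66 + (213/45460 - I*√91/45460)) + 117 = (213/45460 + √66 - I*√91/45460) + 117 = 5319033/45460 + √66 - I*√91/45460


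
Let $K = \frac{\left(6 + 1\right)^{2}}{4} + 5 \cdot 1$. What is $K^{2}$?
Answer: $\frac{4761}{16} \approx 297.56$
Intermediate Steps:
$K = \frac{69}{4}$ ($K = 7^{2} \cdot \frac{1}{4} + 5 = 49 \cdot \frac{1}{4} + 5 = \frac{49}{4} + 5 = \frac{69}{4} \approx 17.25$)
$K^{2} = \left(\frac{69}{4}\right)^{2} = \frac{4761}{16}$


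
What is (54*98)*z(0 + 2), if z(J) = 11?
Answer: 58212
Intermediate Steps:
(54*98)*z(0 + 2) = (54*98)*11 = 5292*11 = 58212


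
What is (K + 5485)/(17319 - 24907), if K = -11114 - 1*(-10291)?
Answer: -333/542 ≈ -0.61439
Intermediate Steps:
K = -823 (K = -11114 + 10291 = -823)
(K + 5485)/(17319 - 24907) = (-823 + 5485)/(17319 - 24907) = 4662/(-7588) = 4662*(-1/7588) = -333/542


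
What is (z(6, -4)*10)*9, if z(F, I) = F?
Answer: 540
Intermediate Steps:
(z(6, -4)*10)*9 = (6*10)*9 = 60*9 = 540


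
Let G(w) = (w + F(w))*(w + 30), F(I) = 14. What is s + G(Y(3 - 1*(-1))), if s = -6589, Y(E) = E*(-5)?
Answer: -6649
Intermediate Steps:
Y(E) = -5*E
G(w) = (14 + w)*(30 + w) (G(w) = (w + 14)*(w + 30) = (14 + w)*(30 + w))
s + G(Y(3 - 1*(-1))) = -6589 + (420 + (-5*(3 - 1*(-1)))² + 44*(-5*(3 - 1*(-1)))) = -6589 + (420 + (-5*(3 + 1))² + 44*(-5*(3 + 1))) = -6589 + (420 + (-5*4)² + 44*(-5*4)) = -6589 + (420 + (-20)² + 44*(-20)) = -6589 + (420 + 400 - 880) = -6589 - 60 = -6649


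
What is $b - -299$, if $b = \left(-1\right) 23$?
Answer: $276$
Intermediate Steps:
$b = -23$
$b - -299 = -23 - -299 = -23 + 299 = 276$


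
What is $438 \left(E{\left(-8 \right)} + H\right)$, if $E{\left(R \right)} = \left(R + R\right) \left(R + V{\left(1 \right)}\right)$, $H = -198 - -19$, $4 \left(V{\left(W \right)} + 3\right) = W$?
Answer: $-3066$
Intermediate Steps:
$V{\left(W \right)} = -3 + \frac{W}{4}$
$H = -179$ ($H = -198 + 19 = -179$)
$E{\left(R \right)} = 2 R \left(- \frac{11}{4} + R\right)$ ($E{\left(R \right)} = \left(R + R\right) \left(R + \left(-3 + \frac{1}{4} \cdot 1\right)\right) = 2 R \left(R + \left(-3 + \frac{1}{4}\right)\right) = 2 R \left(R - \frac{11}{4}\right) = 2 R \left(- \frac{11}{4} + R\right)$)
$438 \left(E{\left(-8 \right)} + H\right) = 438 \left(\frac{1}{2} \left(-8\right) \left(-11 + 4 \left(-8\right)\right) - 179\right) = 438 \left(\frac{1}{2} \left(-8\right) \left(-11 - 32\right) - 179\right) = 438 \left(\frac{1}{2} \left(-8\right) \left(-43\right) - 179\right) = 438 \left(172 - 179\right) = 438 \left(-7\right) = -3066$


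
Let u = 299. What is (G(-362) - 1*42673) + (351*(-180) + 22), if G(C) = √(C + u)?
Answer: -105831 + 3*I*√7 ≈ -1.0583e+5 + 7.9373*I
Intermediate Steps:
G(C) = √(299 + C) (G(C) = √(C + 299) = √(299 + C))
(G(-362) - 1*42673) + (351*(-180) + 22) = (√(299 - 362) - 1*42673) + (351*(-180) + 22) = (√(-63) - 42673) + (-63180 + 22) = (3*I*√7 - 42673) - 63158 = (-42673 + 3*I*√7) - 63158 = -105831 + 3*I*√7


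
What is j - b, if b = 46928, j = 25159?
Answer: -21769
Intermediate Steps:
j - b = 25159 - 1*46928 = 25159 - 46928 = -21769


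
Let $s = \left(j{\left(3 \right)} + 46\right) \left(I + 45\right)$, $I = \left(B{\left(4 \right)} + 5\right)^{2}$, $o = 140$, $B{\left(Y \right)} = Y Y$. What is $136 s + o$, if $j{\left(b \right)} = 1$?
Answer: $3106652$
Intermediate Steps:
$B{\left(Y \right)} = Y^{2}$
$I = 441$ ($I = \left(4^{2} + 5\right)^{2} = \left(16 + 5\right)^{2} = 21^{2} = 441$)
$s = 22842$ ($s = \left(1 + 46\right) \left(441 + 45\right) = 47 \cdot 486 = 22842$)
$136 s + o = 136 \cdot 22842 + 140 = 3106512 + 140 = 3106652$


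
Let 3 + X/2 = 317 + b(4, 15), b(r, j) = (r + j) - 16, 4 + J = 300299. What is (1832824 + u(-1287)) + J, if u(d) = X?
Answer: 2133753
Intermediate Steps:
J = 300295 (J = -4 + 300299 = 300295)
b(r, j) = -16 + j + r (b(r, j) = (j + r) - 16 = -16 + j + r)
X = 634 (X = -6 + 2*(317 + (-16 + 15 + 4)) = -6 + 2*(317 + 3) = -6 + 2*320 = -6 + 640 = 634)
u(d) = 634
(1832824 + u(-1287)) + J = (1832824 + 634) + 300295 = 1833458 + 300295 = 2133753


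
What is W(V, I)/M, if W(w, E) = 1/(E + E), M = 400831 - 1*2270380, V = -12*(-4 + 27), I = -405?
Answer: 1/1514334690 ≈ 6.6036e-10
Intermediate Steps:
V = -276 (V = -12*23 = -276)
M = -1869549 (M = 400831 - 2270380 = -1869549)
W(w, E) = 1/(2*E)
W(V, I)/M = ((1/2)/(-405))/(-1869549) = ((1/2)*(-1/405))*(-1/1869549) = -1/810*(-1/1869549) = 1/1514334690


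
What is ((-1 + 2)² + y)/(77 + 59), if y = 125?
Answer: 63/68 ≈ 0.92647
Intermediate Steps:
((-1 + 2)² + y)/(77 + 59) = ((-1 + 2)² + 125)/(77 + 59) = (1² + 125)/136 = (1 + 125)/136 = (1/136)*126 = 63/68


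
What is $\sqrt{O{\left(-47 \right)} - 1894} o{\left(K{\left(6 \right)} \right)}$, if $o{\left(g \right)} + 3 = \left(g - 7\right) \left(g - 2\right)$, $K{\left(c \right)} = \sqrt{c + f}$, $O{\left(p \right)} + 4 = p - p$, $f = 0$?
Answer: $i \sqrt{1898} \left(17 - 9 \sqrt{6}\right) \approx - 219.81 i$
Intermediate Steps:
$O{\left(p \right)} = -4$ ($O{\left(p \right)} = -4 + \left(p - p\right) = -4 + 0 = -4$)
$K{\left(c \right)} = \sqrt{c}$ ($K{\left(c \right)} = \sqrt{c + 0} = \sqrt{c}$)
$o{\left(g \right)} = -3 + \left(-7 + g\right) \left(-2 + g\right)$ ($o{\left(g \right)} = -3 + \left(g - 7\right) \left(g - 2\right) = -3 + \left(-7 + g\right) \left(-2 + g\right)$)
$\sqrt{O{\left(-47 \right)} - 1894} o{\left(K{\left(6 \right)} \right)} = \sqrt{-4 - 1894} \left(11 + \left(\sqrt{6}\right)^{2} - 9 \sqrt{6}\right) = \sqrt{-1898} \left(11 + 6 - 9 \sqrt{6}\right) = i \sqrt{1898} \left(17 - 9 \sqrt{6}\right)$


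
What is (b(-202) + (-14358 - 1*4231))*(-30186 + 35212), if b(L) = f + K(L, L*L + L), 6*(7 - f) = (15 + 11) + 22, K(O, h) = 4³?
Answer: -93111676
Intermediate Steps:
K(O, h) = 64
f = -1 (f = 7 - ((15 + 11) + 22)/6 = 7 - (26 + 22)/6 = 7 - ⅙*48 = 7 - 8 = -1)
b(L) = 63 (b(L) = -1 + 64 = 63)
(b(-202) + (-14358 - 1*4231))*(-30186 + 35212) = (63 + (-14358 - 1*4231))*(-30186 + 35212) = (63 + (-14358 - 4231))*5026 = (63 - 18589)*5026 = -18526*5026 = -93111676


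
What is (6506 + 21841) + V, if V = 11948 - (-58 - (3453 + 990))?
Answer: 44796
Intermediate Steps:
V = 16449 (V = 11948 - (-58 - 1*4443) = 11948 - (-58 - 4443) = 11948 - 1*(-4501) = 11948 + 4501 = 16449)
(6506 + 21841) + V = (6506 + 21841) + 16449 = 28347 + 16449 = 44796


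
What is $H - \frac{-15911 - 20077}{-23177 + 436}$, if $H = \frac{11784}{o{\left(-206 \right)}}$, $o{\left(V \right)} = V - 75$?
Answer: $- \frac{278092572}{6390221} \approx -43.518$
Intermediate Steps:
$o{\left(V \right)} = -75 + V$
$H = - \frac{11784}{281}$ ($H = \frac{11784}{-75 - 206} = \frac{11784}{-281} = 11784 \left(- \frac{1}{281}\right) = - \frac{11784}{281} \approx -41.936$)
$H - \frac{-15911 - 20077}{-23177 + 436} = - \frac{11784}{281} - \frac{-15911 - 20077}{-23177 + 436} = - \frac{11784}{281} - - \frac{35988}{-22741} = - \frac{11784}{281} - \left(-35988\right) \left(- \frac{1}{22741}\right) = - \frac{11784}{281} - \frac{35988}{22741} = - \frac{278092572}{6390221}$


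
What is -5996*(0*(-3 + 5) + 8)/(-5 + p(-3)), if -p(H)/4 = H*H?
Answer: 47968/41 ≈ 1170.0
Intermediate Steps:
p(H) = -4*H**2 (p(H) = -4*H*H = -4*H**2)
-5996*(0*(-3 + 5) + 8)/(-5 + p(-3)) = -5996*(0*(-3 + 5) + 8)/(-5 - 4*(-3)**2) = -5996*(0*2 + 8)/(-5 - 4*9) = -5996*(0 + 8)/(-5 - 36) = -47968/(-41) = -47968*(-1)/41 = -5996*(-8/41) = 47968/41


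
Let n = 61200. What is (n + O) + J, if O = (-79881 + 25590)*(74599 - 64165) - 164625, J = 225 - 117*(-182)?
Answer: -566554200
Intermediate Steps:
J = 21519 (J = 225 + 21294 = 21519)
O = -566636919 (O = -54291*10434 - 164625 = -566472294 - 164625 = -566636919)
(n + O) + J = (61200 - 566636919) + 21519 = -566575719 + 21519 = -566554200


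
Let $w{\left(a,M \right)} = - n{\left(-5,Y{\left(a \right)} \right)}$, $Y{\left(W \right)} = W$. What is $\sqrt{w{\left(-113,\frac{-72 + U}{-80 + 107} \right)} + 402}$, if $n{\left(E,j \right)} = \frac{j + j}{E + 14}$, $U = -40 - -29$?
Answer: $\frac{62}{3} \approx 20.667$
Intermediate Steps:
$U = -11$ ($U = -40 + 29 = -11$)
$n{\left(E,j \right)} = \frac{2 j}{14 + E}$
$w{\left(a,M \right)} = - \frac{2 a}{9}$ ($w{\left(a,M \right)} = - \frac{2 a}{14 - 5} = - \frac{2 a}{9}$)
$\sqrt{w{\left(-113,\frac{-72 + U}{-80 + 107} \right)} + 402} = \sqrt{\left(- \frac{2}{9}\right) \left(-113\right) + 402} = \sqrt{\frac{226}{9} + 402} = \sqrt{\frac{3844}{9}} = \frac{62}{3}$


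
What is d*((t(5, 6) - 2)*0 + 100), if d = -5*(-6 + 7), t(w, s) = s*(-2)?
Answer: -500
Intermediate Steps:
t(w, s) = -2*s
d = -5 (d = -5*1 = -5)
d*((t(5, 6) - 2)*0 + 100) = -5*((-2*6 - 2)*0 + 100) = -5*((-12 - 2)*0 + 100) = -5*(-14*0 + 100) = -5*(0 + 100) = -5*100 = -500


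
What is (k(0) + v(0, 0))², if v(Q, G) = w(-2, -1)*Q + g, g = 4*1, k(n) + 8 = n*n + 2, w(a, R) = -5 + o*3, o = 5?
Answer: 4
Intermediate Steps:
w(a, R) = 10 (w(a, R) = -5 + 5*3 = -5 + 15 = 10)
k(n) = -6 + n² (k(n) = -8 + (n*n + 2) = -8 + (n² + 2) = -8 + (2 + n²) = -6 + n²)
g = 4
v(Q, G) = 4 + 10*Q (v(Q, G) = 10*Q + 4 = 4 + 10*Q)
(k(0) + v(0, 0))² = ((-6 + 0²) + (4 + 10*0))² = ((-6 + 0) + (4 + 0))² = (-6 + 4)² = (-2)² = 4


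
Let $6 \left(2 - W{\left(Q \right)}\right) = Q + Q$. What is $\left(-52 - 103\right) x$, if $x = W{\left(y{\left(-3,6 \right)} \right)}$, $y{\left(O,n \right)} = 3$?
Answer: $-155$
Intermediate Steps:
$W{\left(Q \right)} = 2 - \frac{Q}{3}$ ($W{\left(Q \right)} = 2 - \frac{Q + Q}{6} = 2 - \frac{2 Q}{6} = 2 - \frac{Q}{3}$)
$x = 1$ ($x = 2 - 1 = 1$)
$\left(-52 - 103\right) x = \left(-52 - 103\right) 1 = \left(-155\right) 1 = -155$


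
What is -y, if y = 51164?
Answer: -51164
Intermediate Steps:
-y = -1*51164 = -51164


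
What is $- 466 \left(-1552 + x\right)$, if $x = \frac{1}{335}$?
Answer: $\frac{242282254}{335} \approx 7.2323 \cdot 10^{5}$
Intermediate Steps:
$x = \frac{1}{335} \approx 0.0029851$
$- 466 \left(-1552 + x\right) = - 466 \left(-1552 + \frac{1}{335}\right) = \left(-466\right) \left(- \frac{519919}{335}\right) = \frac{242282254}{335}$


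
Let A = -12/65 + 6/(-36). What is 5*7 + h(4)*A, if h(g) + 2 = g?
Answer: 6688/195 ≈ 34.297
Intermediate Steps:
h(g) = -2 + g
A = -137/390 (A = -12*1/65 + 6*(-1/36) = -12/65 - ⅙ = -137/390 ≈ -0.35128)
5*7 + h(4)*A = 5*7 + (-2 + 4)*(-137/390) = 35 + 2*(-137/390) = 35 - 137/195 = 6688/195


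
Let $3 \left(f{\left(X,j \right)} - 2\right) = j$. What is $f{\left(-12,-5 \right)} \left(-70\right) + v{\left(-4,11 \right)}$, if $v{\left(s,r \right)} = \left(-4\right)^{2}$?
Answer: $- \frac{22}{3} \approx -7.3333$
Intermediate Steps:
$v{\left(s,r \right)} = 16$
$f{\left(X,j \right)} = 2 + \frac{j}{3}$
$f{\left(-12,-5 \right)} \left(-70\right) + v{\left(-4,11 \right)} = \left(2 + \frac{1}{3} \left(-5\right)\right) \left(-70\right) + 16 = \left(2 - \frac{5}{3}\right) \left(-70\right) + 16 = \frac{1}{3} \left(-70\right) + 16 = - \frac{70}{3} + 16 = - \frac{22}{3}$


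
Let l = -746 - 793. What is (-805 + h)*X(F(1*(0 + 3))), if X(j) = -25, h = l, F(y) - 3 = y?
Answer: 58600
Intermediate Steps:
F(y) = 3 + y
l = -1539
h = -1539
(-805 + h)*X(F(1*(0 + 3))) = (-805 - 1539)*(-25) = -2344*(-25) = 58600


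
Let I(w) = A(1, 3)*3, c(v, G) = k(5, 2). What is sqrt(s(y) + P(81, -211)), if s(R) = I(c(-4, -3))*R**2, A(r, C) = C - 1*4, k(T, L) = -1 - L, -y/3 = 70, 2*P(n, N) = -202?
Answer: I*sqrt(132401) ≈ 363.87*I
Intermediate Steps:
P(n, N) = -101 (P(n, N) = (1/2)*(-202) = -101)
y = -210 (y = -3*70 = -210)
c(v, G) = -3 (c(v, G) = -1 - 1*2 = -1 - 2 = -3)
A(r, C) = -4 + C (A(r, C) = C - 4 = -4 + C)
I(w) = -3 (I(w) = (-4 + 3)*3 = -1*3 = -3)
s(R) = -3*R**2
sqrt(s(y) + P(81, -211)) = sqrt(-3*(-210)**2 - 101) = sqrt(-3*44100 - 101) = sqrt(-132300 - 101) = sqrt(-132401) = I*sqrt(132401)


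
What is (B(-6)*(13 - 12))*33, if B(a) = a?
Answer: -198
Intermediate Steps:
(B(-6)*(13 - 12))*33 = -6*(13 - 12)*33 = -6*1*33 = -6*33 = -198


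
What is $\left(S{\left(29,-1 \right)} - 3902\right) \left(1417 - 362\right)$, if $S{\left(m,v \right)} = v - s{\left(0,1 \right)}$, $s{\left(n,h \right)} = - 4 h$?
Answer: $-4113445$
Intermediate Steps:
$S{\left(m,v \right)} = 4 + v$ ($S{\left(m,v \right)} = v - \left(-4\right) 1 = v - -4 = v + 4 = 4 + v$)
$\left(S{\left(29,-1 \right)} - 3902\right) \left(1417 - 362\right) = \left(\left(4 - 1\right) - 3902\right) \left(1417 - 362\right) = \left(3 - 3902\right) 1055 = \left(-3899\right) 1055 = -4113445$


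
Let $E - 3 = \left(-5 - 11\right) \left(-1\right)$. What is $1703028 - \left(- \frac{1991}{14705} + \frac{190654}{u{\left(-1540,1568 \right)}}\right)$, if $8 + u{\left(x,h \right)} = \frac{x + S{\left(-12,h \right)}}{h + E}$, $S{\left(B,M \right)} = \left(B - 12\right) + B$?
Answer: $\frac{180931683494461}{104934880} \approx 1.7242 \cdot 10^{6}$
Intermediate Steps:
$S{\left(B,M \right)} = -12 + 2 B$ ($S{\left(B,M \right)} = \left(-12 + B\right) + B = -12 + 2 B$)
$E = 19$ ($E = 3 + \left(-5 - 11\right) \left(-1\right) = 3 - -16 = 3 + 16 = 19$)
$u{\left(x,h \right)} = -8 + \frac{-36 + x}{19 + h}$ ($u{\left(x,h \right)} = -8 + \frac{x + \left(-12 + 2 \left(-12\right)\right)}{h + 19} = -8 + \frac{x - 36}{19 + h} = -8 + \frac{-36 + x}{19 + h}$)
$1703028 - \left(- \frac{1991}{14705} + \frac{190654}{u{\left(-1540,1568 \right)}}\right) = 1703028 - \left(- \frac{1991}{14705} + 190654 \frac{19 + 1568}{-188 - 1540 - 12544}\right) = 1703028 - \left(- \frac{1991}{14705} + \frac{190654}{\frac{1}{1587} \left(-188 - 1540 - 12544\right)}\right) = 1703028 - \left(- \frac{1991}{14705} + \frac{190654}{\frac{1}{1587} \left(-14272\right)}\right) = 1703028 - \left(- \frac{1991}{14705} + \frac{190654}{- \frac{14272}{1587}}\right) = 1703028 + \left(\frac{1991}{14705} - - \frac{151283949}{7136}\right) = 1703028 + \left(\frac{1991}{14705} + \frac{151283949}{7136}\right) = 1703028 + \frac{2224644677821}{104934880} = \frac{180931683494461}{104934880}$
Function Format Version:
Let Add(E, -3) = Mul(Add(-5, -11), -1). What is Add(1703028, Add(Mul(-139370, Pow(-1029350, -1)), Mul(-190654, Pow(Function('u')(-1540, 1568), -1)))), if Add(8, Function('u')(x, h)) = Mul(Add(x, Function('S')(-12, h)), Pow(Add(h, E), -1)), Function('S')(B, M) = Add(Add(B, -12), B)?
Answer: Rational(180931683494461, 104934880) ≈ 1.7242e+6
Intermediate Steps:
Function('S')(B, M) = Add(-12, Mul(2, B)) (Function('S')(B, M) = Add(Add(-12, B), B) = Add(-12, Mul(2, B)))
E = 19 (E = Add(3, Mul(Add(-5, -11), -1)) = Add(3, Mul(-16, -1)) = Add(3, 16) = 19)
Function('u')(x, h) = Add(-8, Mul(Pow(Add(19, h), -1), Add(-36, x))) (Function('u')(x, h) = Add(-8, Mul(Add(x, Add(-12, Mul(2, -12))), Pow(Add(h, 19), -1))) = Add(-8, Mul(Add(x, Add(-12, -24)), Pow(Add(19, h), -1))) = Add(-8, Mul(Add(x, -36), Pow(Add(19, h), -1))) = Add(-8, Mul(Add(-36, x), Pow(Add(19, h), -1))) = Add(-8, Mul(Pow(Add(19, h), -1), Add(-36, x))))
Add(1703028, Add(Mul(-139370, Pow(-1029350, -1)), Mul(-190654, Pow(Function('u')(-1540, 1568), -1)))) = Add(1703028, Add(Mul(-139370, Pow(-1029350, -1)), Mul(-190654, Pow(Mul(Pow(Add(19, 1568), -1), Add(-188, -1540, Mul(-8, 1568))), -1)))) = Add(1703028, Add(Mul(-139370, Rational(-1, 1029350)), Mul(-190654, Pow(Mul(Pow(1587, -1), Add(-188, -1540, -12544)), -1)))) = Add(1703028, Add(Rational(1991, 14705), Mul(-190654, Pow(Mul(Rational(1, 1587), -14272), -1)))) = Add(1703028, Add(Rational(1991, 14705), Mul(-190654, Pow(Rational(-14272, 1587), -1)))) = Add(1703028, Add(Rational(1991, 14705), Mul(-190654, Rational(-1587, 14272)))) = Add(1703028, Add(Rational(1991, 14705), Rational(151283949, 7136))) = Add(1703028, Rational(2224644677821, 104934880)) = Rational(180931683494461, 104934880)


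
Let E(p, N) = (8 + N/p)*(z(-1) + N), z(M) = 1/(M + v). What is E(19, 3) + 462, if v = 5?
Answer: 37127/76 ≈ 488.51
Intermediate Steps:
z(M) = 1/(5 + M) (z(M) = 1/(M + 5) = 1/(5 + M))
E(p, N) = (8 + N/p)*(¼ + N) (E(p, N) = (8 + N/p)*(1/(5 - 1) + N) = (8 + N/p)*(1/4 + N) = (8 + N/p)*(¼ + N))
E(19, 3) + 462 = (2 + 8*3 + 3²/19 + (¼)*3/19) + 462 = (2 + 24 + 9*(1/19) + (¼)*3*(1/19)) + 462 = (2 + 24 + 9/19 + 3/76) + 462 = 2015/76 + 462 = 37127/76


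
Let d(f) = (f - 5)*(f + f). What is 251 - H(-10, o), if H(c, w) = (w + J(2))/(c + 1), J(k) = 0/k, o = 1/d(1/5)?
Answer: 108407/432 ≈ 250.94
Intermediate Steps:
d(f) = 2*f*(-5 + f) (d(f) = (-5 + f)*(2*f) = 2*f*(-5 + f))
o = -25/48 (o = 1/(2*(-5 + 1/5)/5) = 1/(2*(⅕)*(-5 + ⅕)) = 1/(2*(⅕)*(-24/5)) = 1/(-48/25) = -25/48 ≈ -0.52083)
J(k) = 0
H(c, w) = w/(1 + c) (H(c, w) = (w + 0)/(c + 1) = w/(1 + c))
251 - H(-10, o) = 251 - (-25)/(48*(1 - 10)) = 251 - (-25)/(48*(-9)) = 251 - (-25)*(-1)/(48*9) = 251 - 1*25/432 = 251 - 25/432 = 108407/432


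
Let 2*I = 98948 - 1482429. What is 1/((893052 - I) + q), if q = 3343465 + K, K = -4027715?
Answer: 2/1801085 ≈ 1.1104e-6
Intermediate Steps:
I = -1383481/2 (I = (98948 - 1482429)/2 = (½)*(-1383481) = -1383481/2 ≈ -6.9174e+5)
q = -684250 (q = 3343465 - 4027715 = -684250)
1/((893052 - I) + q) = 1/((893052 - 1*(-1383481/2)) - 684250) = 1/((893052 + 1383481/2) - 684250) = 1/(3169585/2 - 684250) = 1/(1801085/2) = 2/1801085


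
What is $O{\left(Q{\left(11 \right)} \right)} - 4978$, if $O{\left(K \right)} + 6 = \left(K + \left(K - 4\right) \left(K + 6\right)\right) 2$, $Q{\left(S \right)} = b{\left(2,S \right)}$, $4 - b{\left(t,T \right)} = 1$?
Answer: $-4996$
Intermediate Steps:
$b{\left(t,T \right)} = 3$ ($b{\left(t,T \right)} = 4 - 1 = 3$)
$Q{\left(S \right)} = 3$
$O{\left(K \right)} = -6 + 2 K + 2 \left(-4 + K\right) \left(6 + K\right)$ ($O{\left(K \right)} = -6 + \left(K + \left(K - 4\right) \left(K + 6\right)\right) 2 = -6 + \left(K + \left(-4 + K\right) \left(6 + K\right)\right) 2 = -6 + \left(2 K + 2 \left(-4 + K\right) \left(6 + K\right)\right) = -6 + 2 K + 2 \left(-4 + K\right) \left(6 + K\right)$)
$O{\left(Q{\left(11 \right)} \right)} - 4978 = \left(-54 + 2 \cdot 3^{2} + 6 \cdot 3\right) - 4978 = \left(-54 + 2 \cdot 9 + 18\right) - 4978 = \left(-54 + 18 + 18\right) - 4978 = -18 - 4978 = -4996$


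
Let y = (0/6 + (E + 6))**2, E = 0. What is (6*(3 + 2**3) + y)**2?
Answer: 10404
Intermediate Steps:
y = 36 (y = (0/6 + (0 + 6))**2 = (0*(1/6) + 6)**2 = (0 + 6)**2 = 6**2 = 36)
(6*(3 + 2**3) + y)**2 = (6*(3 + 2**3) + 36)**2 = (6*(3 + 8) + 36)**2 = (6*11 + 36)**2 = (66 + 36)**2 = 102**2 = 10404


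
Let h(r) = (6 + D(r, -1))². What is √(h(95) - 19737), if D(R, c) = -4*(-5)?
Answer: 7*I*√389 ≈ 138.06*I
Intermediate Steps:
D(R, c) = 20
h(r) = 676 (h(r) = (6 + 20)² = 26² = 676)
√(h(95) - 19737) = √(676 - 19737) = √(-19061) = 7*I*√389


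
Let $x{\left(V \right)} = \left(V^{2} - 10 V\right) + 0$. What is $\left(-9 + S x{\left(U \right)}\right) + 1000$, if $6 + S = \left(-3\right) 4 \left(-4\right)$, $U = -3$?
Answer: $2629$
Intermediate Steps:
$S = 42$ ($S = -6 + \left(-3\right) 4 \left(-4\right) = -6 - -48 = -6 + 48 = 42$)
$x{\left(V \right)} = V^{2} - 10 V$
$\left(-9 + S x{\left(U \right)}\right) + 1000 = \left(-9 + 42 \left(- 3 \left(-10 - 3\right)\right)\right) + 1000 = \left(-9 + 42 \left(\left(-3\right) \left(-13\right)\right)\right) + 1000 = \left(-9 + 42 \cdot 39\right) + 1000 = \left(-9 + 1638\right) + 1000 = 1629 + 1000 = 2629$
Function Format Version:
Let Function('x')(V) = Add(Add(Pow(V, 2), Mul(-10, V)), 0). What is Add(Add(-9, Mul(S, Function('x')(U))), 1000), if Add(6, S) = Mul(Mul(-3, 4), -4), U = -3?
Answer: 2629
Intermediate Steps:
S = 42 (S = Add(-6, Mul(Mul(-3, 4), -4)) = Add(-6, Mul(-12, -4)) = Add(-6, 48) = 42)
Function('x')(V) = Add(Pow(V, 2), Mul(-10, V))
Add(Add(-9, Mul(S, Function('x')(U))), 1000) = Add(Add(-9, Mul(42, Mul(-3, Add(-10, -3)))), 1000) = Add(Add(-9, Mul(42, Mul(-3, -13))), 1000) = Add(Add(-9, Mul(42, 39)), 1000) = Add(Add(-9, 1638), 1000) = Add(1629, 1000) = 2629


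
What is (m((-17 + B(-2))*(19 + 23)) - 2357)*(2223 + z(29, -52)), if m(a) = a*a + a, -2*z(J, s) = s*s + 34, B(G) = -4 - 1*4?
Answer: 938625422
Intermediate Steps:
B(G) = -8 (B(G) = -4 - 4 = -8)
z(J, s) = -17 - s²/2 (z(J, s) = -(s*s + 34)/2 = -(s² + 34)/2 = -(34 + s²)/2 = -17 - s²/2)
m(a) = a + a² (m(a) = a² + a = a + a²)
(m((-17 + B(-2))*(19 + 23)) - 2357)*(2223 + z(29, -52)) = (((-17 - 8)*(19 + 23))*(1 + (-17 - 8)*(19 + 23)) - 2357)*(2223 + (-17 - ½*(-52)²)) = ((-25*42)*(1 - 25*42) - 2357)*(2223 + (-17 - ½*2704)) = (-1050*(1 - 1050) - 2357)*(2223 + (-17 - 1352)) = (-1050*(-1049) - 2357)*(2223 - 1369) = (1101450 - 2357)*854 = 1099093*854 = 938625422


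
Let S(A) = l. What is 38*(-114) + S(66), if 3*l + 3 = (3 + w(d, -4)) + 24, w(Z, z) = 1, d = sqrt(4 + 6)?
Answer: -12971/3 ≈ -4323.7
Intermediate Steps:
d = sqrt(10) ≈ 3.1623
l = 25/3 (l = -1 + ((3 + 1) + 24)/3 = -1 + (4 + 24)/3 = -1 + (1/3)*28 = -1 + 28/3 = 25/3 ≈ 8.3333)
S(A) = 25/3
38*(-114) + S(66) = 38*(-114) + 25/3 = -4332 + 25/3 = -12971/3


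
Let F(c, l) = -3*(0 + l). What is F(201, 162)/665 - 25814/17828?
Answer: -12915359/5927810 ≈ -2.1788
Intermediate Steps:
F(c, l) = -3*l
F(201, 162)/665 - 25814/17828 = -3*162/665 - 25814/17828 = -486*1/665 - 25814*1/17828 = -486/665 - 12907/8914 = -12915359/5927810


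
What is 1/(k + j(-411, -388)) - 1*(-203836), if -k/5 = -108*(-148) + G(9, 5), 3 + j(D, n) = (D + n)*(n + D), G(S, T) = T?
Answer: 113832825709/558453 ≈ 2.0384e+5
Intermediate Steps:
j(D, n) = -3 + (D + n)**2 (j(D, n) = -3 + (D + n)*(n + D) = -3 + (D + n)*(D + n) = -3 + (D + n)**2)
k = -79945 (k = -5*(-108*(-148) + 5) = -5*(15984 + 5) = -5*15989 = -79945)
1/(k + j(-411, -388)) - 1*(-203836) = 1/(-79945 + (-3 + (-411 - 388)**2)) - 1*(-203836) = 1/(-79945 + (-3 + (-799)**2)) + 203836 = 1/(-79945 + (-3 + 638401)) + 203836 = 1/(-79945 + 638398) + 203836 = 1/558453 + 203836 = 113832825709/558453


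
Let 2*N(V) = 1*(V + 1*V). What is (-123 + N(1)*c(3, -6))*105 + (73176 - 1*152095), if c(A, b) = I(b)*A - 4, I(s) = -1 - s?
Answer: -90679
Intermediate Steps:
c(A, b) = -4 + A*(-1 - b) (c(A, b) = (-1 - b)*A - 4 = A*(-1 - b) - 4 = -4 + A*(-1 - b))
N(V) = V (N(V) = (1*(V + 1*V))/2 = (1*(V + V))/2 = (1*(2*V))/2 = (2*V)/2 = V)
(-123 + N(1)*c(3, -6))*105 + (73176 - 1*152095) = (-123 + 1*(-4 - 1*3*(1 - 6)))*105 + (73176 - 1*152095) = (-123 + 1*(-4 - 1*3*(-5)))*105 + (73176 - 152095) = (-123 + 1*(-4 + 15))*105 - 78919 = (-123 + 1*11)*105 - 78919 = (-123 + 11)*105 - 78919 = -112*105 - 78919 = -11760 - 78919 = -90679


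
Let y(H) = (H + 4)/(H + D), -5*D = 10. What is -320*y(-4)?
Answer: 0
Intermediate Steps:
D = -2 (D = -⅕*10 = -2)
y(H) = (4 + H)/(-2 + H) (y(H) = (H + 4)/(H - 2) = (4 + H)/(-2 + H))
-320*y(-4) = -320*(4 - 4)/(-2 - 4) = -320*0/(-6) = -(-160)*0/3 = -320*0 = 0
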